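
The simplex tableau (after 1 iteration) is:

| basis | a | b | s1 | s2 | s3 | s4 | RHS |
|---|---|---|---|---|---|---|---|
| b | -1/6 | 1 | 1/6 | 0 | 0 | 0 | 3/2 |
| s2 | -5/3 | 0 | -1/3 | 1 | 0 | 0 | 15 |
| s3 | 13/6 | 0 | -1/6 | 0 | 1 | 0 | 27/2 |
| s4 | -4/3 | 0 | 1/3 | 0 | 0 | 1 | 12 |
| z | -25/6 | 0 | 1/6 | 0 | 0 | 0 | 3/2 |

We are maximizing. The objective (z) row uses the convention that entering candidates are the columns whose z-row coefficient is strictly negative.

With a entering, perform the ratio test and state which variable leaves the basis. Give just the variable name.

s3

Ratios: row 1 (b): entry -1/6 ≤ 0, skip; row 2 (s2): entry -5/3 ≤ 0, skip; row 3 (s3): (27/2)/(13/6) = 81/13; row 4 (s4): entry -4/3 ≤ 0, skip.
Minimum ratio 81/13 is in the s3 row, so s3 leaves.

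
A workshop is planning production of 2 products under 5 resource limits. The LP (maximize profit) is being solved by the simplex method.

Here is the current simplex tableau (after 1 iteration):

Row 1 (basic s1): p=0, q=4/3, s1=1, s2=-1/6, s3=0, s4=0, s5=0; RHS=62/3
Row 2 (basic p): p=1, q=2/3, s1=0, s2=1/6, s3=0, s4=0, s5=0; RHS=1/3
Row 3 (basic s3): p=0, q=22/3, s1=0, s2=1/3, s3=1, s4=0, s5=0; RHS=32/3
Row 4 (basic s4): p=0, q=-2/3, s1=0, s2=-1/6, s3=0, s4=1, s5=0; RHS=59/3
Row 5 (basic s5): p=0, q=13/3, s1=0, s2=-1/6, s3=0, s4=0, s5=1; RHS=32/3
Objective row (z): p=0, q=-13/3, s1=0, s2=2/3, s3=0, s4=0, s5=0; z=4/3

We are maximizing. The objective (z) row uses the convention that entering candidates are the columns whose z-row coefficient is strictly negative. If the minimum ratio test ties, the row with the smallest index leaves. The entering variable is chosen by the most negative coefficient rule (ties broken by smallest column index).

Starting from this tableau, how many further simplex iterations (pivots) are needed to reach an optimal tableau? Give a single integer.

1

pivot: q in, p out → z = 7/2
No improving column remains; optimal.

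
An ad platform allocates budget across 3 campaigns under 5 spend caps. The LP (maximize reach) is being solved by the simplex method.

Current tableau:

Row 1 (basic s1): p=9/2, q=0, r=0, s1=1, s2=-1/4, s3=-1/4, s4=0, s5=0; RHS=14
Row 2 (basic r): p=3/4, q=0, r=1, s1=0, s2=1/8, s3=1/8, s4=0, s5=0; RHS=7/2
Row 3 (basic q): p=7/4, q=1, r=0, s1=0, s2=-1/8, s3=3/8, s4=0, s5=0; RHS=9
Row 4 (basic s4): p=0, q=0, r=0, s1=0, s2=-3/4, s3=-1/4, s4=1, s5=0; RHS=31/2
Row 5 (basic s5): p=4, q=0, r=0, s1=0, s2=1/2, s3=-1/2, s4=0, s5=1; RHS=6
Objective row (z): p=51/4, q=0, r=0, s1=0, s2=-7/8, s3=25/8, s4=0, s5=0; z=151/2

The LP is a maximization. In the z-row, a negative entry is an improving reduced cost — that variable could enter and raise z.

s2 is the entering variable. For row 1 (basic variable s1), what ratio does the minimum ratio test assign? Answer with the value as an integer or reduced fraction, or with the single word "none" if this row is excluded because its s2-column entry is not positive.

The s2 entry in row 1 is -1/4 ≤ 0, so this row gives no ratio.

none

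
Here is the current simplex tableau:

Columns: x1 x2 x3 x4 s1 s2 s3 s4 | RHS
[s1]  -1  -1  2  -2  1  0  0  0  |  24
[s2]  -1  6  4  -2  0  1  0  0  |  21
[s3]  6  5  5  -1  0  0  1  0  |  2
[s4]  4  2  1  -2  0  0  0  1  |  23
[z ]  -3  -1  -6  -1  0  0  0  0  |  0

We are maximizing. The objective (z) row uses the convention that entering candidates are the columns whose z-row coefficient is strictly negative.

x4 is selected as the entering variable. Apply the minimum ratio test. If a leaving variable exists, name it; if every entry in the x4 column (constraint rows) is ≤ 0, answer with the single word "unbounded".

unbounded

x4-column entries: row 1: -2, row 2: -2, row 3: -1, row 4: -2. All ≤ 0, so x4 can increase without bound; the LP is unbounded in this direction.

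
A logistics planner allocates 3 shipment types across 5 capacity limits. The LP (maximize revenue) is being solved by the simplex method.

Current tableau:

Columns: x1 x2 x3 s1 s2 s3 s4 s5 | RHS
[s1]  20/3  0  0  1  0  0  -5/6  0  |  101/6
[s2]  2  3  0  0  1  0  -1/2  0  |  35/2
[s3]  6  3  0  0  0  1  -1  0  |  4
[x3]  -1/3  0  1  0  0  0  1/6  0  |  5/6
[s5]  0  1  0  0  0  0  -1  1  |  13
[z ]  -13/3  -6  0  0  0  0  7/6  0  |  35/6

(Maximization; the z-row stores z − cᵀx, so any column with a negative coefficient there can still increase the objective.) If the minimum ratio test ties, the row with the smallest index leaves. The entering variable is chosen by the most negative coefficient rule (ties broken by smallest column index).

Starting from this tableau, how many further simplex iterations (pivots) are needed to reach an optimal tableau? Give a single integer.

2

pivot: x2 in, s3 out → z = 83/6
pivot: s4 in, x3 out → z = 18
No improving column remains; optimal.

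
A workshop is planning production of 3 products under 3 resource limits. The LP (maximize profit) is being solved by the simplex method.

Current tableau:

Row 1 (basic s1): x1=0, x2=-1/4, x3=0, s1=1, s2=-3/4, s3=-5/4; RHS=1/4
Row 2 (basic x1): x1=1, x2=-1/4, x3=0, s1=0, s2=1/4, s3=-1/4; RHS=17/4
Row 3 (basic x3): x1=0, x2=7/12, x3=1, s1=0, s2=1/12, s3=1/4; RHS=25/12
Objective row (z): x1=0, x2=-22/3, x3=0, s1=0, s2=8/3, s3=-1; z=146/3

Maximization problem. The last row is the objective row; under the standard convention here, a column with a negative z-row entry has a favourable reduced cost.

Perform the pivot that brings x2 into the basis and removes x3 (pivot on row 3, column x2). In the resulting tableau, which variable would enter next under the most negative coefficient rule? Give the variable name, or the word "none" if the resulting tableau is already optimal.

none

Pivot element 7/12. New z-row = old z-row − (-22/3)·(row 3/(7/12)).
Updated z-row coefficients: x1: 0, x2: 0, x3: 88/7, s1: 0, s2: 26/7, s3: 15/7.
No coefficient is strictly negative; the tableau after this pivot is optimal.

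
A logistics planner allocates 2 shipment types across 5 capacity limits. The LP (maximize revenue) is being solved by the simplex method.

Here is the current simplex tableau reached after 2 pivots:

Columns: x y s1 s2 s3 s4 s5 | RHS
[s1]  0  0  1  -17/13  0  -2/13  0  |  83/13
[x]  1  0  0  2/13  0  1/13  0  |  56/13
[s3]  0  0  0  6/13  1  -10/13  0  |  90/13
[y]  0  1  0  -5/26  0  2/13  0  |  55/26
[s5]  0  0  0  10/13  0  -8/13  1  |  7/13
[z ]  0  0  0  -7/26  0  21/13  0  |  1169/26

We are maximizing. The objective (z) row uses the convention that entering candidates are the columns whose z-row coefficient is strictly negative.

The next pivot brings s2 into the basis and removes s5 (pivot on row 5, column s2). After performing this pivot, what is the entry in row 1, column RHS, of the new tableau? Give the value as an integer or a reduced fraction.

73/10

Pivot element is row 5, column s2: 10/13.
Normalize row 5: new (row 5, RHS) = (7/13)/(10/13) = 7/10.
row 1 ← row 1 − (-17/13)·(new row 5): 83/13 − (-17/13)·(7/10) = 73/10.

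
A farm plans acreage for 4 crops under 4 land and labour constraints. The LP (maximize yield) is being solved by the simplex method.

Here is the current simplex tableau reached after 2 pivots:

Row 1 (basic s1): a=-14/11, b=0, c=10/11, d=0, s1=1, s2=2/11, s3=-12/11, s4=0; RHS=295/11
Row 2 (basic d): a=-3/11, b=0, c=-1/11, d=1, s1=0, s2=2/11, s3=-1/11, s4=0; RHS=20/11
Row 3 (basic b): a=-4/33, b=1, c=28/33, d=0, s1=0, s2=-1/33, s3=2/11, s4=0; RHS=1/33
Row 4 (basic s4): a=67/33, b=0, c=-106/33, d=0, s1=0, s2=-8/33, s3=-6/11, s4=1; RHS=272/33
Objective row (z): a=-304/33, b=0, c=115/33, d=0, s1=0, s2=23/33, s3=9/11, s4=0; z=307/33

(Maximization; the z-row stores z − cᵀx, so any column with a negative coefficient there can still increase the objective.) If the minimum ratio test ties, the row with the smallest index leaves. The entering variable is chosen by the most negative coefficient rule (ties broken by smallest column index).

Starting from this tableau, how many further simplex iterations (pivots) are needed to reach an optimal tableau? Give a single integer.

3

pivot: a in, s4 out → z = 3129/67
pivot: c in, b out → z = 2443/44
pivot: s2 in, d out → z = 448/5
No improving column remains; optimal.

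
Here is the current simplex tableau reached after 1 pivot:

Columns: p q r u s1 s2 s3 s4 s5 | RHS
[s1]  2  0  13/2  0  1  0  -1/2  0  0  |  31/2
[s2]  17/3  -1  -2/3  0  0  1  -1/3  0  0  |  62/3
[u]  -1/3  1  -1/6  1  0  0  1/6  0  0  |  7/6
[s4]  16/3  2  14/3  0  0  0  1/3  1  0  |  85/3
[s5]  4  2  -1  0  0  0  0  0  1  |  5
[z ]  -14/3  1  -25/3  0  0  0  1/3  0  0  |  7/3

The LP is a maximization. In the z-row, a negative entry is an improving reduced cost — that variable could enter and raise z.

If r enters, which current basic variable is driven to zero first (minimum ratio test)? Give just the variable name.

Ratios: row 1 (s1): (31/2)/(13/2) = 31/13; row 2 (s2): entry -2/3 ≤ 0, skip; row 3 (u): entry -1/6 ≤ 0, skip; row 4 (s4): (85/3)/(14/3) = 85/14; row 5 (s5): entry -1 ≤ 0, skip.
Minimum ratio 31/13 is in the s1 row, so s1 leaves.

s1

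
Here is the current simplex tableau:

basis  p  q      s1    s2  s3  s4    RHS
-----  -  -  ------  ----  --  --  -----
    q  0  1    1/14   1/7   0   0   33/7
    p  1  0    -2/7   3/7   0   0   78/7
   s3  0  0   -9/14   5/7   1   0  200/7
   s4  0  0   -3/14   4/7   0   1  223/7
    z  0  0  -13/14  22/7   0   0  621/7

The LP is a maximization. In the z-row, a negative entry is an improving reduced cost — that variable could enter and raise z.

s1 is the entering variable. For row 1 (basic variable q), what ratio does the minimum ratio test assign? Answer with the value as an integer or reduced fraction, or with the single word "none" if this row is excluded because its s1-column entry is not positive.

66

Ratio = RHS / (s1 entry) = (33/7) / (1/14) = 66.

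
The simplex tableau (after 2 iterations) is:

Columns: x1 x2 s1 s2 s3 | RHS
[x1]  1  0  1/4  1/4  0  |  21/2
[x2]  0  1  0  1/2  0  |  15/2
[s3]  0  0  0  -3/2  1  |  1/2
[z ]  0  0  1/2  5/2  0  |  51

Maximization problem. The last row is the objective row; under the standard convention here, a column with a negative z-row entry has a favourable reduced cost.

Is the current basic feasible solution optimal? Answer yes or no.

No objective-row coefficient is strictly negative, so no entering variable exists; the tableau is optimal.

yes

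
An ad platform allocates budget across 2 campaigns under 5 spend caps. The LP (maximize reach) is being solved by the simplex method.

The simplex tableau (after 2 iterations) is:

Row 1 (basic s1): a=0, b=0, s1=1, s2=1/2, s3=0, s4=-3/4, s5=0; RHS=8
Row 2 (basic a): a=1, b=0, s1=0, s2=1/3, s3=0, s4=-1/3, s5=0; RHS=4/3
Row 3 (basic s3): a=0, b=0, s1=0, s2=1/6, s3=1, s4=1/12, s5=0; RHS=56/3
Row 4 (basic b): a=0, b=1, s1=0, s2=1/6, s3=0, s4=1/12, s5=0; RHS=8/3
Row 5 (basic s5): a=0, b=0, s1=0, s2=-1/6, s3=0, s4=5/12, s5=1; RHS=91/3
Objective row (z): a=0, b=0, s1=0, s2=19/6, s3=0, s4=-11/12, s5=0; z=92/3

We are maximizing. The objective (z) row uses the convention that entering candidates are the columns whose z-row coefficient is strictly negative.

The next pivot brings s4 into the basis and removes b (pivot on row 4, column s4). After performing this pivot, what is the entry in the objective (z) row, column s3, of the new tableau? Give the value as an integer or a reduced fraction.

Pivot element is row 4, column s4: 1/12.
Normalize row 4: new (row 4, s3) = 0/(1/12) = 0.
z-row ← z-row − (-11/12)·(new row 4): 0 − (-11/12)·0 = 0.

0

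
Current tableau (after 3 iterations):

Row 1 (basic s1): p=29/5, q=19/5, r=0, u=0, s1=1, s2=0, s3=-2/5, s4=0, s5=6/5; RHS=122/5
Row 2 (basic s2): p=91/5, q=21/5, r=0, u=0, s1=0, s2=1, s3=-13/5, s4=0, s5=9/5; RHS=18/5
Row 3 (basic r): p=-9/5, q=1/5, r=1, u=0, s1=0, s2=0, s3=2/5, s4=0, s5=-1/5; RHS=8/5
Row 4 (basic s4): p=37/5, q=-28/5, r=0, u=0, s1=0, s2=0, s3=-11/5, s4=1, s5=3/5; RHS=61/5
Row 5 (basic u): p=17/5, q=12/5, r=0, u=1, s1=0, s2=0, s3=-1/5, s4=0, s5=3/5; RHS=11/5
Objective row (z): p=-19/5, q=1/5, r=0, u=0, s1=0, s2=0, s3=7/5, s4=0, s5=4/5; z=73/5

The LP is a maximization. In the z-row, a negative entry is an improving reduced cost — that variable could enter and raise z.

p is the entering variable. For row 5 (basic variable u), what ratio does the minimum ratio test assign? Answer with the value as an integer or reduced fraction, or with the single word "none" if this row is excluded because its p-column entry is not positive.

11/17

Ratio = RHS / (p entry) = (11/5) / (17/5) = 11/17.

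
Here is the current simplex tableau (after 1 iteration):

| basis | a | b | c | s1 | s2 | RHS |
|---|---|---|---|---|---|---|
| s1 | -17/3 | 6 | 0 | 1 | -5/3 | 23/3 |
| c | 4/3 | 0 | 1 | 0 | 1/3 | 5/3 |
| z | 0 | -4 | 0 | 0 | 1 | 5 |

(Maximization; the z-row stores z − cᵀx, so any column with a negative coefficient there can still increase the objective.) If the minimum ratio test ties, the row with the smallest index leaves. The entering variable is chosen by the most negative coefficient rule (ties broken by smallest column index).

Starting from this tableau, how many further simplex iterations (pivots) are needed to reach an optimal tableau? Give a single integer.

2

pivot: b in, s1 out → z = 91/9
pivot: a in, c out → z = 89/6
No improving column remains; optimal.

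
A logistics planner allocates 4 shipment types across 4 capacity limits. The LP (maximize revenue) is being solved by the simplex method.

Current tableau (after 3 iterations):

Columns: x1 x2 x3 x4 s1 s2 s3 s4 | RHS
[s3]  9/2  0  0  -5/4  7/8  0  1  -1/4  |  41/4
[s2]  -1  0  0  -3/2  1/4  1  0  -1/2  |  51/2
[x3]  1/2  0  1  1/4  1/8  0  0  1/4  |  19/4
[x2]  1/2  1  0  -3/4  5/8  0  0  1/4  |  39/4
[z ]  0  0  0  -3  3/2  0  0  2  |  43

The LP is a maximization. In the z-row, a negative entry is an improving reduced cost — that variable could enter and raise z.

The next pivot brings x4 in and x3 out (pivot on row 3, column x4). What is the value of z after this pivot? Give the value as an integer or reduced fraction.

100

Minimum ratio for x4: (19/4)/(1/4) = 19.
z changes by −(z-row coeff of x4)·ratio = −(-3)·19 = 57.
New z = 43 + 57 = 100.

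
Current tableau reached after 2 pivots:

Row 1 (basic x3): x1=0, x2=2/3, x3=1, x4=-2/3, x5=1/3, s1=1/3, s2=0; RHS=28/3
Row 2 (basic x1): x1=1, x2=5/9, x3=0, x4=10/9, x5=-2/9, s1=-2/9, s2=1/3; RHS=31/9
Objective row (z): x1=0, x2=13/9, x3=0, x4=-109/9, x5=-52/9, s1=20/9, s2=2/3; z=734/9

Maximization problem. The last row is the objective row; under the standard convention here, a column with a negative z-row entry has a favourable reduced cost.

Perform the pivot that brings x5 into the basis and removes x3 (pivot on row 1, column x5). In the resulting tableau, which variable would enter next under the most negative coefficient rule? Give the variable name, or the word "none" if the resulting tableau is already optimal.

Pivot element 1/3. New z-row = old z-row − (-52/9)·(row 1/(1/3)).
Updated z-row coefficients: x1: 0, x2: 13, x3: 52/3, x4: -71/3, x5: 0, s1: 8, s2: 2/3.
The most negative is -71/3 in column x4, so x4 would enter next.

x4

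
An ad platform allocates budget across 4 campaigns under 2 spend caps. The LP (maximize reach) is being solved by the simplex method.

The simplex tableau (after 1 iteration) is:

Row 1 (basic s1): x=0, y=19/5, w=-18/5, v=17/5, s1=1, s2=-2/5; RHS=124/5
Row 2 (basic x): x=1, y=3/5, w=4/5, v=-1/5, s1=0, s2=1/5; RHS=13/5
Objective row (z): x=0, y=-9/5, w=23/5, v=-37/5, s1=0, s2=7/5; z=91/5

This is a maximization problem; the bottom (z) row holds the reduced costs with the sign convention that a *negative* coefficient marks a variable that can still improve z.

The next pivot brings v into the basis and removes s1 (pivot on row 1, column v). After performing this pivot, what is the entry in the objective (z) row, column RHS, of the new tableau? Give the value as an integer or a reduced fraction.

1227/17

Pivot element is row 1, column v: 17/5.
Normalize row 1: new (row 1, RHS) = (124/5)/(17/5) = 124/17.
z-row ← z-row − (-37/5)·(new row 1): 91/5 − (-37/5)·(124/17) = 1227/17.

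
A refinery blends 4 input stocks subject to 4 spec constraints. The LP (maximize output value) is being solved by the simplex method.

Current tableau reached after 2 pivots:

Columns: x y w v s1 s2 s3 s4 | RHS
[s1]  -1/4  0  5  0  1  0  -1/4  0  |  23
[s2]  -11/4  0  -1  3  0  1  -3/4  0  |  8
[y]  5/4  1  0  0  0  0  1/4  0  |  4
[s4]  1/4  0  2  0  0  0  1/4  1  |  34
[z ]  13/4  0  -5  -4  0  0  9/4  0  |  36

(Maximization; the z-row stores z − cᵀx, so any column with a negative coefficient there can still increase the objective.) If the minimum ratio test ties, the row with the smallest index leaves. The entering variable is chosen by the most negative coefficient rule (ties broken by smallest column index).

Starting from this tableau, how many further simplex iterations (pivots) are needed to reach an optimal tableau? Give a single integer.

pivot: w in, s1 out → z = 59
pivot: v in, s2 out → z = 379/5
pivot: x in, y out → z = 5861/75
No improving column remains; optimal.

3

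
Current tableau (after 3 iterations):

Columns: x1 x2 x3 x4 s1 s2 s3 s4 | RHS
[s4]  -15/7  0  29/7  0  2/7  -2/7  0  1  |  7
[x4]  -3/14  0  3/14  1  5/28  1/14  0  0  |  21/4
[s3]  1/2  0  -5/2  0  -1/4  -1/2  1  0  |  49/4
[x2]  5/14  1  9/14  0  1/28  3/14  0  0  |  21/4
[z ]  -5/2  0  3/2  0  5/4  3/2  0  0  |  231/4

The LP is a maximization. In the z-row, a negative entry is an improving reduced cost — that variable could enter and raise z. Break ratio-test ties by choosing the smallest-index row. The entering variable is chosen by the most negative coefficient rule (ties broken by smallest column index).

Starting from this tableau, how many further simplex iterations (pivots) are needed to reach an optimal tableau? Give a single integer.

pivot: x1 in, x2 out → z = 189/2
No improving column remains; optimal.

1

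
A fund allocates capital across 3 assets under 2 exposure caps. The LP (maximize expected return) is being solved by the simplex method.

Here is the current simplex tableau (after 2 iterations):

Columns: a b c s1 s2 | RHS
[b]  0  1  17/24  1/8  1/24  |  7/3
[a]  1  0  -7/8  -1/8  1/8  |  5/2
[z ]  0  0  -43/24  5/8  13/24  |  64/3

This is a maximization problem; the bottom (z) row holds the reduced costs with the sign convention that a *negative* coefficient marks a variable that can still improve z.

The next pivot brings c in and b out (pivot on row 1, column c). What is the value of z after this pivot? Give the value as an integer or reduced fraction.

Minimum ratio for c: (7/3)/(17/24) = 56/17.
z changes by −(z-row coeff of c)·ratio = −(-43/24)·(56/17) = 301/51.
New z = 64/3 + (301/51) = 463/17.

463/17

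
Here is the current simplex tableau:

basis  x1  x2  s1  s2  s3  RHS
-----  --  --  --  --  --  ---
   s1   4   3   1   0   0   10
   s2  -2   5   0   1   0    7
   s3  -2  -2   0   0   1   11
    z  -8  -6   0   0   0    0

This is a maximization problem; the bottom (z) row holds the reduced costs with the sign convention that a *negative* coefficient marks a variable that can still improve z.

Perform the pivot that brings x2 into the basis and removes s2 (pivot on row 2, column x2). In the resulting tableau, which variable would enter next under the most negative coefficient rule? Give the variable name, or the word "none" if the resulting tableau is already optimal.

Pivot element 5. New z-row = old z-row − (-6)·(row 2/5).
Updated z-row coefficients: x1: -52/5, x2: 0, s1: 0, s2: 6/5, s3: 0.
The most negative is -52/5 in column x1, so x1 would enter next.

x1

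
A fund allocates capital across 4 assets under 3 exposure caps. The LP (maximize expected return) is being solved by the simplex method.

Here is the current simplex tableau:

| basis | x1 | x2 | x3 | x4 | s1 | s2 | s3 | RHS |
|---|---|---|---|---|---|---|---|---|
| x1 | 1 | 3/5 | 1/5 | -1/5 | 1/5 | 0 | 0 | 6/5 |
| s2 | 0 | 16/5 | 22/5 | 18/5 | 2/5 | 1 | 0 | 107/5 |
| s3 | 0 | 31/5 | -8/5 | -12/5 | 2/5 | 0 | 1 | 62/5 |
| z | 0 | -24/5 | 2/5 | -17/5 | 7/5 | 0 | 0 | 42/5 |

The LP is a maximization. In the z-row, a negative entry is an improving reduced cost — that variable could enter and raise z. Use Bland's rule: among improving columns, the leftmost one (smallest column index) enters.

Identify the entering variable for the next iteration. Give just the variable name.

Objective-row coefficients: x1: 0, x2: -24/5, x3: 2/5, x4: -17/5, s1: 7/5, s2: 0, s3: 0.
Improving columns: x2, x4. Bland's rule picks the smallest column index → x2.

x2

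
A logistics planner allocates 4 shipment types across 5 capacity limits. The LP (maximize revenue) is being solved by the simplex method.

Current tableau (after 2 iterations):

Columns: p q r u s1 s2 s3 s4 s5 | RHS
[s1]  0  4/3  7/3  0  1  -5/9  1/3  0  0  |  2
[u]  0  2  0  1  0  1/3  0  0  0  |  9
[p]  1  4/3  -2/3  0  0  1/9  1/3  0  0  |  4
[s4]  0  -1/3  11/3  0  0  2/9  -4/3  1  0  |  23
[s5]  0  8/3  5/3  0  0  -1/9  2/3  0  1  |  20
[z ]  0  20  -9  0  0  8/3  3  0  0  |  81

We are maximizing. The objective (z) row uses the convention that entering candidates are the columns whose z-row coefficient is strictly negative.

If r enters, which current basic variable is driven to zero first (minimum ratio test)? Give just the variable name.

s1

Ratios: row 1 (s1): 2/(7/3) = 6/7; row 2 (u): entry 0 ≤ 0, skip; row 3 (p): entry -2/3 ≤ 0, skip; row 4 (s4): 23/(11/3) = 69/11; row 5 (s5): 20/(5/3) = 12.
Minimum ratio 6/7 is in the s1 row, so s1 leaves.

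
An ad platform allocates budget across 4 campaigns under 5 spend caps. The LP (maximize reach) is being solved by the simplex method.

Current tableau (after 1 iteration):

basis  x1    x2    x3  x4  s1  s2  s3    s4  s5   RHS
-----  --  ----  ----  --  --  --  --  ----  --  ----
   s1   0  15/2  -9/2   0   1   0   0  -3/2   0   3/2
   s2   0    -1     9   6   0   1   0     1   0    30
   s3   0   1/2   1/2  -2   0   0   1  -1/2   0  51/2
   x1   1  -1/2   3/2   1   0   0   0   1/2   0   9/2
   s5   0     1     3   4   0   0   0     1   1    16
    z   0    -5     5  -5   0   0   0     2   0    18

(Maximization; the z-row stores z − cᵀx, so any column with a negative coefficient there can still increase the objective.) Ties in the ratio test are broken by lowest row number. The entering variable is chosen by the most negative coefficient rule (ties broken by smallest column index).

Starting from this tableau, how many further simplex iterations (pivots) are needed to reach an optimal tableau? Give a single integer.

pivot: x2 in, s1 out → z = 19
pivot: x4 in, s5 out → z = 155/4
No improving column remains; optimal.

2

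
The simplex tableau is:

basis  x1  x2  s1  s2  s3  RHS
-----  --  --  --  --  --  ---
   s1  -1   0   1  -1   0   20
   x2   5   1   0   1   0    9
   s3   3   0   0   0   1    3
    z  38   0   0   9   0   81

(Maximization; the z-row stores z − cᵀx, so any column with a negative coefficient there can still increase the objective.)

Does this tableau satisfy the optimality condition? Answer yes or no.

No objective-row coefficient is strictly negative, so no entering variable exists; the tableau is optimal.

yes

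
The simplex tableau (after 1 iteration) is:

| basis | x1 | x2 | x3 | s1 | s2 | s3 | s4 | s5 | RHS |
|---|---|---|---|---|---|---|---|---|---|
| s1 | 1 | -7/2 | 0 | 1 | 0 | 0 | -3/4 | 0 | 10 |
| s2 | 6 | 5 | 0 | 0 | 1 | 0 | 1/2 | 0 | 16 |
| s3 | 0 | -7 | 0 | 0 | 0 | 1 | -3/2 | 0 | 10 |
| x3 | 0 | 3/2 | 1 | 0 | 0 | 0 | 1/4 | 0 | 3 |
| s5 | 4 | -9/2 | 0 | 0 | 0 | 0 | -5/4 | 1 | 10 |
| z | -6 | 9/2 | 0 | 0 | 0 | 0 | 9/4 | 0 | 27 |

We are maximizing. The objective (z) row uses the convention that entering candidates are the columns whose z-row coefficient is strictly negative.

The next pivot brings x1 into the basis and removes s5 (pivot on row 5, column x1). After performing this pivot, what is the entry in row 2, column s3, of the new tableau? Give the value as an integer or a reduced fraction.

0

Pivot element is row 5, column x1: 4.
Normalize row 5: new (row 5, s3) = 0/4 = 0.
row 2 ← row 2 − 6·(new row 5): 0 − 6·0 = 0.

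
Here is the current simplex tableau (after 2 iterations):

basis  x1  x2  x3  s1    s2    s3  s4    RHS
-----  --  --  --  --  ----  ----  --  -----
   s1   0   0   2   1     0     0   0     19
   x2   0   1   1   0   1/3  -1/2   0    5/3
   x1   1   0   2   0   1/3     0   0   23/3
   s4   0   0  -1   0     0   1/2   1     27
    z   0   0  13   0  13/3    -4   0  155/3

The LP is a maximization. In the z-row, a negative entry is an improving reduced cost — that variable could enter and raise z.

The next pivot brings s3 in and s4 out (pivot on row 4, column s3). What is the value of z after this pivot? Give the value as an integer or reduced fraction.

Minimum ratio for s3: 27/(1/2) = 54.
z changes by −(z-row coeff of s3)·ratio = −(-4)·54 = 216.
New z = 155/3 + 216 = 803/3.

803/3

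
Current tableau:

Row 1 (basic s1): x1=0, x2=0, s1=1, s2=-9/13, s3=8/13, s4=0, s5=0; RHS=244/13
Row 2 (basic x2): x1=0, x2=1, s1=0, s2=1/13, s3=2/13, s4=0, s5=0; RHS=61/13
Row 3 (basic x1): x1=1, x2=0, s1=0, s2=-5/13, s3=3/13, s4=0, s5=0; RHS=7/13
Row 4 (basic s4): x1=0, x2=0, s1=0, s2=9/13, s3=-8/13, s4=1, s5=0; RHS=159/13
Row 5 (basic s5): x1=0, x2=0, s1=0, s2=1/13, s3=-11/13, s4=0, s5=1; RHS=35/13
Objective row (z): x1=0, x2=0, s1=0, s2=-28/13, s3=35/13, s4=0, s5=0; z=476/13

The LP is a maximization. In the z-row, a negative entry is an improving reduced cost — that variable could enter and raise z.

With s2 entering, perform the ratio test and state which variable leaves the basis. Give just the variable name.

Ratios: row 1 (s1): entry -9/13 ≤ 0, skip; row 2 (x2): (61/13)/(1/13) = 61; row 3 (x1): entry -5/13 ≤ 0, skip; row 4 (s4): (159/13)/(9/13) = 53/3; row 5 (s5): (35/13)/(1/13) = 35.
Minimum ratio 53/3 is in the s4 row, so s4 leaves.

s4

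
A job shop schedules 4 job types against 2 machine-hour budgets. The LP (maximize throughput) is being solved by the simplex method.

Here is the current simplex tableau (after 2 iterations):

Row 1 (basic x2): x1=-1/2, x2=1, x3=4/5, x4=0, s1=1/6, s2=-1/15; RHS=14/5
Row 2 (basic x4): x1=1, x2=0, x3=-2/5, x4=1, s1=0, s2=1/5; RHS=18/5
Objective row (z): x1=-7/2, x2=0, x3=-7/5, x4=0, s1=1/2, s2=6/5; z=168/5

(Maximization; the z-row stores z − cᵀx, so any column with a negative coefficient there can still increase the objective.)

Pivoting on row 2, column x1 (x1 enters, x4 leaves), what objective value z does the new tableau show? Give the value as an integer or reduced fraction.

231/5

Minimum ratio for x1: (18/5)/1 = 18/5.
z changes by −(z-row coeff of x1)·ratio = −(-7/2)·(18/5) = 63/5.
New z = 168/5 + (63/5) = 231/5.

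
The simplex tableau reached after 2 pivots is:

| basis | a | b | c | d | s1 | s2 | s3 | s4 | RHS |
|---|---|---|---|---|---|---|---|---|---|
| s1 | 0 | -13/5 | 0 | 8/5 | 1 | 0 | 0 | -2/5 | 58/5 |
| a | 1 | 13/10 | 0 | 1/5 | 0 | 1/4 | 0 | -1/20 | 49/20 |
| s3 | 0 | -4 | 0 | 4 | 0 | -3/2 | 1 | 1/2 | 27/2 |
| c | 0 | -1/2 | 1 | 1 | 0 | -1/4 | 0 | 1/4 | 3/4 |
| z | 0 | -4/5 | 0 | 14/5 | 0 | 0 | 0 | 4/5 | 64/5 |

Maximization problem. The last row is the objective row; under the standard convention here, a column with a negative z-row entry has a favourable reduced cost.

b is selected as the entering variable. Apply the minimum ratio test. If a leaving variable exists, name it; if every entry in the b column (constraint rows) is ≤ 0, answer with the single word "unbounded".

Ratios: row 1 (s1): entry -13/5 ≤ 0, skip; row 2 (a): (49/20)/(13/10) = 49/26; row 3 (s3): entry -4 ≤ 0, skip; row 4 (c): entry -1/2 ≤ 0, skip.
Minimum ratio is in the a row, so a leaves.

a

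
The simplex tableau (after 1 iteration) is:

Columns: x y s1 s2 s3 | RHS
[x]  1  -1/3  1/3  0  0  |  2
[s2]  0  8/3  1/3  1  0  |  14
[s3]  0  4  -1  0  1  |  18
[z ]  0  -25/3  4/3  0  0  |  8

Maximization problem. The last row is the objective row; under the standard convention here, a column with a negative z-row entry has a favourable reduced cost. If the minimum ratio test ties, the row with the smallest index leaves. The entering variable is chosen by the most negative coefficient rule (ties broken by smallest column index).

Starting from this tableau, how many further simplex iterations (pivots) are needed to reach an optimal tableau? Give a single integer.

pivot: y in, s3 out → z = 91/2
pivot: s1 in, s2 out → z = 47
No improving column remains; optimal.

2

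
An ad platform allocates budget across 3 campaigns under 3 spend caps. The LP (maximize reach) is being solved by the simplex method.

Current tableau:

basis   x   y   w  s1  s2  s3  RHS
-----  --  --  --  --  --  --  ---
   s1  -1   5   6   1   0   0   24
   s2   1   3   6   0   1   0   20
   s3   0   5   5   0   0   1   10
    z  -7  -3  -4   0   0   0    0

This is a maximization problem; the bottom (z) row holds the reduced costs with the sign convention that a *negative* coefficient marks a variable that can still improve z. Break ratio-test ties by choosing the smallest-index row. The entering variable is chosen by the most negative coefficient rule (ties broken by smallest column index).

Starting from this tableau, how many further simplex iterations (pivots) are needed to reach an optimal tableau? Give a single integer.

1

pivot: x in, s2 out → z = 140
No improving column remains; optimal.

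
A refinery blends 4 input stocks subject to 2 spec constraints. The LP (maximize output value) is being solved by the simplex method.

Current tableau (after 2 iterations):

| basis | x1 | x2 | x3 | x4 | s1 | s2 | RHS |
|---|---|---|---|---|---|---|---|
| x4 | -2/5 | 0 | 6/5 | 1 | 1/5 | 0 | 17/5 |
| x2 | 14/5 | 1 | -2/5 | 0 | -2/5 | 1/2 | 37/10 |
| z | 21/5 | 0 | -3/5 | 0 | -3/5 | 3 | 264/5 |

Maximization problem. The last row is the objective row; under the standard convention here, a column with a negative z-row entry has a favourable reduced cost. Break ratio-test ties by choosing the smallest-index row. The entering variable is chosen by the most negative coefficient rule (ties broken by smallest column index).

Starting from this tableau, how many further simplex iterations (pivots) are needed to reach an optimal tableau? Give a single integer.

pivot: x3 in, x4 out → z = 109/2
pivot: s1 in, x3 out → z = 63
No improving column remains; optimal.

2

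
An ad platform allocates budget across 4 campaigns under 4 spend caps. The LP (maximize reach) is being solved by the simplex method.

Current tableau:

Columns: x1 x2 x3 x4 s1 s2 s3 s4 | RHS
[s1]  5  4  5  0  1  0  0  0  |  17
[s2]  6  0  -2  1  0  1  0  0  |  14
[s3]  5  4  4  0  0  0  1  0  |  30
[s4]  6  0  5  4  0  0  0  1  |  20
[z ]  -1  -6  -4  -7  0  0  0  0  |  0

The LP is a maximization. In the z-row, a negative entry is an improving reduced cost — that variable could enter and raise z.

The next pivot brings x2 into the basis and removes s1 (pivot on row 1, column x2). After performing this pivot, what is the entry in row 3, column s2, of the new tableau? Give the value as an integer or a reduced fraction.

Pivot element is row 1, column x2: 4.
Normalize row 1: new (row 1, s2) = 0/4 = 0.
row 3 ← row 3 − 4·(new row 1): 0 − 4·0 = 0.

0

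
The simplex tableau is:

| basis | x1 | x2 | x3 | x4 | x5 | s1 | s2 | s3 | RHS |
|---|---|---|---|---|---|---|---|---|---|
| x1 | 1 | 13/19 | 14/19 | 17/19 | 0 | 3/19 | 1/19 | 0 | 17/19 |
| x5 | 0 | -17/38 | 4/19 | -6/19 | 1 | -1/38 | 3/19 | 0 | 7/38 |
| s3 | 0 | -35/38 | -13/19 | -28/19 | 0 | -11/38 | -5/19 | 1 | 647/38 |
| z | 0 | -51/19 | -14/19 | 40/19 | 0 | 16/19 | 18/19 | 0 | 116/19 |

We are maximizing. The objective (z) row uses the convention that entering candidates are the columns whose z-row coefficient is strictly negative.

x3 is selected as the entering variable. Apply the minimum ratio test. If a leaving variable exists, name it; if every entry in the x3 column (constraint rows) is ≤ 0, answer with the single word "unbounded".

x5

Ratios: row 1 (x1): (17/19)/(14/19) = 17/14; row 2 (x5): (7/38)/(4/19) = 7/8; row 3 (s3): entry -13/19 ≤ 0, skip.
Minimum ratio is in the x5 row, so x5 leaves.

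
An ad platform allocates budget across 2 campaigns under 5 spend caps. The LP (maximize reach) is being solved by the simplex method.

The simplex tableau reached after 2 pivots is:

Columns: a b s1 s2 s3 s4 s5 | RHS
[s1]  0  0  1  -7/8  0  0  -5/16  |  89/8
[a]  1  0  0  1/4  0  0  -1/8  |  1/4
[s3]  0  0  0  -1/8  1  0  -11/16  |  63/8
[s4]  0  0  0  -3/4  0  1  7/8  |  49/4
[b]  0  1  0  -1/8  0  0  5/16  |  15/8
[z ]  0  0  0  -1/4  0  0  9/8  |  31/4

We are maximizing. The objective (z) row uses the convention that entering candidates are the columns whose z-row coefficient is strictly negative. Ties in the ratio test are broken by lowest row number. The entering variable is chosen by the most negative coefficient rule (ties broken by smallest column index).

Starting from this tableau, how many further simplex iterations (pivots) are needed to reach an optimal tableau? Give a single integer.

pivot: s2 in, a out → z = 8
No improving column remains; optimal.

1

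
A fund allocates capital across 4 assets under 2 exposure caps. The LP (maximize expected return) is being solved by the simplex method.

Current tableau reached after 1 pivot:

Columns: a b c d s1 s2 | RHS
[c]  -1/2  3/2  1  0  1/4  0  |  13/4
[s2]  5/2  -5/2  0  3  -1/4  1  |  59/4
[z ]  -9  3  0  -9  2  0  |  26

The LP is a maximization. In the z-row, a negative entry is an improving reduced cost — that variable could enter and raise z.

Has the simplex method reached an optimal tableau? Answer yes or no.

no

Column a has objective-row coefficient -9, which is negative; an improving pivot exists, so not yet optimal.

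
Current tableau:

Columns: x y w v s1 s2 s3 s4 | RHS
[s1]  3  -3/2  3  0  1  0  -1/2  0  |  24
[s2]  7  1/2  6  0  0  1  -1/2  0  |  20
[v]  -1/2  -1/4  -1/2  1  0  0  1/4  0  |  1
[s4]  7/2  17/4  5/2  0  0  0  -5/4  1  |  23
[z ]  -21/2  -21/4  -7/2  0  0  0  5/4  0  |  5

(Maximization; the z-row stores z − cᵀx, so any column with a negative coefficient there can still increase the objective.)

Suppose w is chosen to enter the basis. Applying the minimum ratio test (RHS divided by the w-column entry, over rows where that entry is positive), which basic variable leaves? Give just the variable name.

Ratios: row 1 (s1): 24/3 = 8; row 2 (s2): 20/6 = 10/3; row 3 (v): entry -1/2 ≤ 0, skip; row 4 (s4): 23/(5/2) = 46/5.
Minimum ratio 10/3 is in the s2 row, so s2 leaves.

s2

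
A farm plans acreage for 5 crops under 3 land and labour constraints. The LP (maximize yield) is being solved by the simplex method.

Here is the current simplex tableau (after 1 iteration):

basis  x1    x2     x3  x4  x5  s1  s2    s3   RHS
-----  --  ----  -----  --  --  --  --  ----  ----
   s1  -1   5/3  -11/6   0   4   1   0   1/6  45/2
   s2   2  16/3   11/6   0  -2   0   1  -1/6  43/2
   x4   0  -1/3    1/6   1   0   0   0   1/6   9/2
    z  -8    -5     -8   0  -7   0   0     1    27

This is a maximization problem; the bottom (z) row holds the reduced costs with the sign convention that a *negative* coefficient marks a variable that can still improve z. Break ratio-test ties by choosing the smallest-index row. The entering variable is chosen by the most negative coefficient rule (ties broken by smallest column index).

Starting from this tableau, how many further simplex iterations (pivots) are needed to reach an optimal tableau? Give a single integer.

pivot: x1 in, s2 out → z = 113
pivot: x5 in, s1 out → z = 1117/4
pivot: x3 in, x4 out → z = 421
No improving column remains; optimal.

3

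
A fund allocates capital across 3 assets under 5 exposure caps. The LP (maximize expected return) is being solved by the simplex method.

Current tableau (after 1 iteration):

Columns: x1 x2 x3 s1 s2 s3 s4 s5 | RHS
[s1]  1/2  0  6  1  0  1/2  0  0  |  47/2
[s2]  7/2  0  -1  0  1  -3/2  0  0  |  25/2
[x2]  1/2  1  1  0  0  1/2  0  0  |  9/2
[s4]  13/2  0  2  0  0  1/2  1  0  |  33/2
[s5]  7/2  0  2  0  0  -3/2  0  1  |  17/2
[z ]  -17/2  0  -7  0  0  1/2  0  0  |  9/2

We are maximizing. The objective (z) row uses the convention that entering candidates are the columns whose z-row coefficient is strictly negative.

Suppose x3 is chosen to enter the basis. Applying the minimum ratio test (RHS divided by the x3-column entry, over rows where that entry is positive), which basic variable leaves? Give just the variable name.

s1

Ratios: row 1 (s1): (47/2)/6 = 47/12; row 2 (s2): entry -1 ≤ 0, skip; row 3 (x2): (9/2)/1 = 9/2; row 4 (s4): (33/2)/2 = 33/4; row 5 (s5): (17/2)/2 = 17/4.
Minimum ratio 47/12 is in the s1 row, so s1 leaves.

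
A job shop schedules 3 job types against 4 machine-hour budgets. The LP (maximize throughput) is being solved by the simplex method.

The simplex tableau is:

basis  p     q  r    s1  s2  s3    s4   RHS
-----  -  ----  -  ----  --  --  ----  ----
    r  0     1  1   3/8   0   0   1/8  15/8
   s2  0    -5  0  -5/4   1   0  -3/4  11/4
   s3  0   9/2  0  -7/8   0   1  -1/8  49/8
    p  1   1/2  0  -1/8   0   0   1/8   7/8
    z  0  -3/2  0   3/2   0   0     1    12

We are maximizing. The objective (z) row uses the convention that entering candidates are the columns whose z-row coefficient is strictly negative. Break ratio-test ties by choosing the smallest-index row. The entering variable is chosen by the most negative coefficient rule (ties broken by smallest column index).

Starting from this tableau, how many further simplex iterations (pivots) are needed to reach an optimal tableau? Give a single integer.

1

pivot: q in, s3 out → z = 337/24
No improving column remains; optimal.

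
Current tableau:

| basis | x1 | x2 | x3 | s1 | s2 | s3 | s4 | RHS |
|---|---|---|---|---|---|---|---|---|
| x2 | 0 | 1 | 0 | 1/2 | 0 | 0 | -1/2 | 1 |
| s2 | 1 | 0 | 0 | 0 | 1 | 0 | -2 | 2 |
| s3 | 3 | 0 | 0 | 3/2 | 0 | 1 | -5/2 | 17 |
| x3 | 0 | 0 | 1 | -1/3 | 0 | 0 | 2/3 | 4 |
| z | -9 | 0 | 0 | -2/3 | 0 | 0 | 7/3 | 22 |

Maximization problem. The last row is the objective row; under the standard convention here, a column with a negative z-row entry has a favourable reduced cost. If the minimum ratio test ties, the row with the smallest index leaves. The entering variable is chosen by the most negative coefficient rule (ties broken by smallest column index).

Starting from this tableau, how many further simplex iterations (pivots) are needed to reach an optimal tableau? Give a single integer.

3

pivot: x1 in, s2 out → z = 40
pivot: s4 in, s3 out → z = 1874/21
pivot: s2 in, x3 out → z = 104
No improving column remains; optimal.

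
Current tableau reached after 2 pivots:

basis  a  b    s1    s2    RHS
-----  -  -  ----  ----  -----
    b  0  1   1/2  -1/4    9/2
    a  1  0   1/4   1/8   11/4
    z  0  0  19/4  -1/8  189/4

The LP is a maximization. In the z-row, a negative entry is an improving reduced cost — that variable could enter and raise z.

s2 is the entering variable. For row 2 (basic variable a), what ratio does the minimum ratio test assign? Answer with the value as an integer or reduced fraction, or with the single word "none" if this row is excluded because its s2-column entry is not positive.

22

Ratio = RHS / (s2 entry) = (11/4) / (1/8) = 22.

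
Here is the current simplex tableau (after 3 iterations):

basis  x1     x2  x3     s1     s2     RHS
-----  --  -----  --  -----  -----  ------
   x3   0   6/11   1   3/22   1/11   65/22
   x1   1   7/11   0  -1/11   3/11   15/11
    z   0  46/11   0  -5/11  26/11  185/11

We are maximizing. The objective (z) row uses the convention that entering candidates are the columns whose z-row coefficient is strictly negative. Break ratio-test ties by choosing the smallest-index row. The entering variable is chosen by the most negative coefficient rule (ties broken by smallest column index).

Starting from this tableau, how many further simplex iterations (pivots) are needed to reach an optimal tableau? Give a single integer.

1

pivot: s1 in, x3 out → z = 80/3
No improving column remains; optimal.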